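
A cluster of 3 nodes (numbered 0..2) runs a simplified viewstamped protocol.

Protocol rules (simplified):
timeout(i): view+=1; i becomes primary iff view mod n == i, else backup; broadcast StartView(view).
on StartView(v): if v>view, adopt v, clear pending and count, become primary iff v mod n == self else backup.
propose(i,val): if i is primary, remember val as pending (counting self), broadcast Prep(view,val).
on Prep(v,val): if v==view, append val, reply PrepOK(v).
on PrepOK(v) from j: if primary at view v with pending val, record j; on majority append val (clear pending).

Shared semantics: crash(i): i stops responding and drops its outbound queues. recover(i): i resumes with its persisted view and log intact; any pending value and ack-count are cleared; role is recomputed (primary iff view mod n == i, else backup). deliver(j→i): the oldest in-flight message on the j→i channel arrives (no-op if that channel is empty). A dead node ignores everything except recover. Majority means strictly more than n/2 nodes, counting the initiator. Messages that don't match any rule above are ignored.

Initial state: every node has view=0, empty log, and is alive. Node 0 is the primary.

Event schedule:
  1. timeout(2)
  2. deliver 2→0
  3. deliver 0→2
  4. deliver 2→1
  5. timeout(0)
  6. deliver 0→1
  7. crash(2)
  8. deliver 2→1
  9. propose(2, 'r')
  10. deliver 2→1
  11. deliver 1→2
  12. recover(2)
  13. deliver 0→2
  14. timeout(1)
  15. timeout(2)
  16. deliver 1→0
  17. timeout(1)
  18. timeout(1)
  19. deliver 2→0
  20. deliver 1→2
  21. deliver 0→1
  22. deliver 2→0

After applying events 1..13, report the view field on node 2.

2

[1] timeout(2) → N2(back v1 [-])
[2] deliver 2→0 → N0(back v1 [-])
[3] deliver 0→2 → ∅
[4] deliver 2→1 → N1(prim v1 [-])
[5] timeout(0) → N0(back v2 [-])
[6] deliver 0→1 → N1(back v2 [-])
[7] crash(2) → N2(✗back v1 [-])
[8] deliver 2→1 → ∅
[9] propose(2,'r') → ∅
[10] deliver 2→1 → ∅
[11] deliver 1→2 → ∅
[12] recover(2) → N2(back v1 [-])
[13] deliver 0→2 → N2(prim v2 [-])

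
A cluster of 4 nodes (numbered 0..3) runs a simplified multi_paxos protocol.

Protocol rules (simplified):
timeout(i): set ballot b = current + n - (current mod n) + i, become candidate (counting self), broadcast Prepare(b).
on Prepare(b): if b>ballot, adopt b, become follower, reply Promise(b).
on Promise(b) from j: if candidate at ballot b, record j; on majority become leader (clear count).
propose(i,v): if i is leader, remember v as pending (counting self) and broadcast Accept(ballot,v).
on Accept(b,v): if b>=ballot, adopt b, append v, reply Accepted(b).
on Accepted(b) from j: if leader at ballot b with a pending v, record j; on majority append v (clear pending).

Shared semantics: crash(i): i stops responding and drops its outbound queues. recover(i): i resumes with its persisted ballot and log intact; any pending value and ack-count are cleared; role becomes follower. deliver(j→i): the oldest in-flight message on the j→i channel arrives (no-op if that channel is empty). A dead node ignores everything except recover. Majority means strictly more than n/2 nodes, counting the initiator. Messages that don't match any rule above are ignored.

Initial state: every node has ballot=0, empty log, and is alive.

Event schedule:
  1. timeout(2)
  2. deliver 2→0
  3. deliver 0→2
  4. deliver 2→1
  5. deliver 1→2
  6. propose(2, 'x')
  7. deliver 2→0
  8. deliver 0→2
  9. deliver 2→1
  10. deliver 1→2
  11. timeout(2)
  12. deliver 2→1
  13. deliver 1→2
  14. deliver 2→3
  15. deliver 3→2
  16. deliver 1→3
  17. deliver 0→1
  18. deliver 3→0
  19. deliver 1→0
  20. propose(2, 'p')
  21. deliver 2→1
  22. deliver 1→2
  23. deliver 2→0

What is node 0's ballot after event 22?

1. timeout(2):  <2:cand b6 ->
2. deliver 2→0:  <0:foll b6 ->
3. deliver 0→2:  nop
4. deliver 2→1:  <1:foll b6 ->
5. deliver 1→2:  <2:lead b6 ->
6. propose(2,'x'):  nop
7. deliver 2→0:  <0:foll b6 x>
8. deliver 0→2:  nop
9. deliver 2→1:  <1:foll b6 x>
10. deliver 1→2:  <2:lead b6 x>
11. timeout(2):  <2:cand b10 x>
12. deliver 2→1:  <1:foll b10 x>
13. deliver 1→2:  nop
14. deliver 2→3:  <3:foll b6 ->
15. deliver 3→2:  nop
16. deliver 1→3:  nop
17. deliver 0→1:  nop
18. deliver 3→0:  nop
19. deliver 1→0:  nop
20. propose(2,'p'):  nop
21. deliver 2→1:  nop
22. deliver 1→2:  nop

6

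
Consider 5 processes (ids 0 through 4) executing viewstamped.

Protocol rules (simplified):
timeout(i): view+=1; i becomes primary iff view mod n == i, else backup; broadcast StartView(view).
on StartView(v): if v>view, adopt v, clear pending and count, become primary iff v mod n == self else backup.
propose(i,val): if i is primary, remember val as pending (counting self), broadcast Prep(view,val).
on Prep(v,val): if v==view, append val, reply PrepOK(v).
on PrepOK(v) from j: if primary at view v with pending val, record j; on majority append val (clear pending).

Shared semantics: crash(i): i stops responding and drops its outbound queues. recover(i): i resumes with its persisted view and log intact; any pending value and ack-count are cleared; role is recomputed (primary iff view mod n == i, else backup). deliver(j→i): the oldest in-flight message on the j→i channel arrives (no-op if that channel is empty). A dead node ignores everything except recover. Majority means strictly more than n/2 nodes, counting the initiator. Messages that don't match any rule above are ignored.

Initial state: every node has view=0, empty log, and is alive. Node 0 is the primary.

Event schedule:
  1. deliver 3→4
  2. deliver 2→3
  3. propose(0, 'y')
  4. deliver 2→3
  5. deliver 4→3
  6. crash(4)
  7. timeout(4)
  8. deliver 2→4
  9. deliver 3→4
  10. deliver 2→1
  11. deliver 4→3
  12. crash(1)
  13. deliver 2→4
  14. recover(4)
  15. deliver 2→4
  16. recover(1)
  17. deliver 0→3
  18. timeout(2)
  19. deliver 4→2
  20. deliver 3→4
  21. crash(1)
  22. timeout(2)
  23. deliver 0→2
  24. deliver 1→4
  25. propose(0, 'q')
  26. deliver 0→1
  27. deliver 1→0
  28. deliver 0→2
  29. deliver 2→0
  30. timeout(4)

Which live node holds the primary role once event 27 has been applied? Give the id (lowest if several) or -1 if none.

e1 deliver 3→4: ·
e2 deliver 2→3: ·
e3 propose(0,'y'): ·
e4 deliver 2→3: ·
e5 deliver 4→3: ·
e6 crash(4): 4[✗back,v=0,-]
e7 timeout(4): ·
e8 deliver 2→4: ·
e9 deliver 3→4: ·
e10 deliver 2→1: ·
e11 deliver 4→3: ·
e12 crash(1): 1[✗back,v=0,-]
e13 deliver 2→4: ·
e14 recover(4): 4[back,v=0,-]
e15 deliver 2→4: ·
e16 recover(1): 1[back,v=0,-]
e17 deliver 0→3: 3[back,v=0,y]
e18 timeout(2): 2[back,v=1,-]
e19 deliver 4→2: ·
e20 deliver 3→4: ·
e21 crash(1): 1[✗back,v=0,-]
e22 timeout(2): 2[prim,v=2,-]
e23 deliver 0→2: ·
e24 deliver 1→4: ·
e25 propose(0,'q'): ·
e26 deliver 0→1: ·
e27 deliver 1→0: ·

0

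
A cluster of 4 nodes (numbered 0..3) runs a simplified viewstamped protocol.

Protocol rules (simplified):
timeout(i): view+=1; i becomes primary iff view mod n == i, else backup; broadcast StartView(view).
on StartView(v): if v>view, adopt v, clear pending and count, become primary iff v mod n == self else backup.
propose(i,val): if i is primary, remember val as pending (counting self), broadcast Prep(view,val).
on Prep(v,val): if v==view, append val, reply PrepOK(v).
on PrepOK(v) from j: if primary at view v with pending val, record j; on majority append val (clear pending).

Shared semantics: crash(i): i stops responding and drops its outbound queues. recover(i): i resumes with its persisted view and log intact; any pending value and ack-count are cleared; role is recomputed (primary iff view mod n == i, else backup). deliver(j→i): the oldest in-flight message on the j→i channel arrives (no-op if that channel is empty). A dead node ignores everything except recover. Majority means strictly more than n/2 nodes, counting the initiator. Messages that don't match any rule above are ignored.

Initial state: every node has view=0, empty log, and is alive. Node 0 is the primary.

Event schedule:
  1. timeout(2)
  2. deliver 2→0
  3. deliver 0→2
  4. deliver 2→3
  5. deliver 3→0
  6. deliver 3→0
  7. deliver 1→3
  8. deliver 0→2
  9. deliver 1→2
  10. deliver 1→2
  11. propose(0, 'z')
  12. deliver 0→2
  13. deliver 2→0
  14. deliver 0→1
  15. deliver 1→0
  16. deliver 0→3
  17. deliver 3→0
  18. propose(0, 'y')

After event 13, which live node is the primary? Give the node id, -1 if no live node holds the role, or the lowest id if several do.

-1

[1] timeout(2) → N2(back v1 [-])
[2] deliver 2→0 → N0(back v1 [-])
[3] deliver 0→2 → ∅
[4] deliver 2→3 → N3(back v1 [-])
[5] deliver 3→0 → ∅
[6] deliver 3→0 → ∅
[7] deliver 1→3 → ∅
[8] deliver 0→2 → ∅
[9] deliver 1→2 → ∅
[10] deliver 1→2 → ∅
[11] propose(0,'z') → ∅
[12] deliver 0→2 → ∅
[13] deliver 2→0 → ∅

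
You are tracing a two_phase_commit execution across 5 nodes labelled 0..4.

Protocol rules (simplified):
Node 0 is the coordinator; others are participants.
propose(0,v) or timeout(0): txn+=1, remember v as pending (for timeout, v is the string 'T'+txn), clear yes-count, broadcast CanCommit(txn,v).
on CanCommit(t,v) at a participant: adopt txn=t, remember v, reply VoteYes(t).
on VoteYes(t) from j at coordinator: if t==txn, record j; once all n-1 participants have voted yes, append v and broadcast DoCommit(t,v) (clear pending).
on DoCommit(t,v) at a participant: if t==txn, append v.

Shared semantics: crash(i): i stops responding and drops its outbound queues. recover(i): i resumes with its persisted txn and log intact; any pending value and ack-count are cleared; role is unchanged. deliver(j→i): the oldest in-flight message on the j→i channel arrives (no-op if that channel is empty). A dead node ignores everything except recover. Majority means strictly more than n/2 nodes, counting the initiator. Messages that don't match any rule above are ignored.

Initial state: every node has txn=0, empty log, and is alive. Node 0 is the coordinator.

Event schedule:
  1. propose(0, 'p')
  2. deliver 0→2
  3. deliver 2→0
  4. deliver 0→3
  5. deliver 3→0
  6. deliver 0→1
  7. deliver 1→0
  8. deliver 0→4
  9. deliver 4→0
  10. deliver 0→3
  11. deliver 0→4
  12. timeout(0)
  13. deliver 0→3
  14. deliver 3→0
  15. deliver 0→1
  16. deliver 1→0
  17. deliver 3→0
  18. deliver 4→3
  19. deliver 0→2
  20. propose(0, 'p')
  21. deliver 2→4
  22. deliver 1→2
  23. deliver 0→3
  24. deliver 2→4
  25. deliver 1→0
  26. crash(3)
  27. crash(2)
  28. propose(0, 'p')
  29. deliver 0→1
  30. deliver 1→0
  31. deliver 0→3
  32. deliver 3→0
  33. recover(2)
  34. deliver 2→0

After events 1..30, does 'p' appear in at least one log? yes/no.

[1] propose(0,'p') → N0(coor t1 [-])
[2] deliver 0→2 → N2(part t1 [-])
[3] deliver 2→0 → ∅
[4] deliver 0→3 → N3(part t1 [-])
[5] deliver 3→0 → ∅
[6] deliver 0→1 → N1(part t1 [-])
[7] deliver 1→0 → ∅
[8] deliver 0→4 → N4(part t1 [-])
[9] deliver 4→0 → N0(coor t1 [p])
[10] deliver 0→3 → N3(part t1 [p])
[11] deliver 0→4 → N4(part t1 [p])
[12] timeout(0) → N0(coor t2 [p])
[13] deliver 0→3 → N3(part t2 [p])
[14] deliver 3→0 → ∅
[15] deliver 0→1 → N1(part t1 [p])
[16] deliver 1→0 → ∅
[17] deliver 3→0 → ∅
[18] deliver 4→3 → ∅
[19] deliver 0→2 → N2(part t1 [p])
[20] propose(0,'p') → N0(coor t3 [p])
[21] deliver 2→4 → ∅
[22] deliver 1→2 → ∅
[23] deliver 0→3 → N3(part t3 [p])
[24] deliver 2→4 → ∅
[25] deliver 1→0 → ∅
[26] crash(3) → N3(✗part t3 [p])
[27] crash(2) → N2(✗part t1 [p])
[28] propose(0,'p') → N0(coor t4 [p])
[29] deliver 0→1 → N1(part t2 [p])
[30] deliver 1→0 → ∅

yes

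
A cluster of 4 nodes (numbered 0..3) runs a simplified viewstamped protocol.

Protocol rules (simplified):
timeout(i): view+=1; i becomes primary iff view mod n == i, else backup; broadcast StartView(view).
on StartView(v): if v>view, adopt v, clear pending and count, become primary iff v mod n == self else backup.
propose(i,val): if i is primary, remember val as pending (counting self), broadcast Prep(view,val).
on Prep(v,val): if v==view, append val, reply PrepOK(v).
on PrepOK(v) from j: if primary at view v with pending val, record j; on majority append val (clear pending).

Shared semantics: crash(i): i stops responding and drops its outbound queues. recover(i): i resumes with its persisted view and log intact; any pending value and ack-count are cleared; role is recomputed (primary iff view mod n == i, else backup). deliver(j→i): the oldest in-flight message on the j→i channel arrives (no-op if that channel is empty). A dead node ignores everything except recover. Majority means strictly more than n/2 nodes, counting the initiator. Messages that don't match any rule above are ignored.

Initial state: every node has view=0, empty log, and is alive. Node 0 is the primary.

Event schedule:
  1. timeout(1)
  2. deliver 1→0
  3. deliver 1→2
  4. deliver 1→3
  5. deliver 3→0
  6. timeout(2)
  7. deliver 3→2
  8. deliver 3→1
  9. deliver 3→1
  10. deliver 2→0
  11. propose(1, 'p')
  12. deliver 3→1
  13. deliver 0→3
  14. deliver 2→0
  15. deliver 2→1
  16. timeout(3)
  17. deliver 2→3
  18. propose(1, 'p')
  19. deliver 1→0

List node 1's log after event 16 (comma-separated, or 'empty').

empty

after 1 — timeout(1): n1:prim/v1/[-]
after 2 — deliver 1→0: n0:back/v1/[-]
after 3 — deliver 1→2: n2:back/v1/[-]
after 4 — deliver 1→3: n3:back/v1/[-]
after 5 — deliver 3→0: ·
after 6 — timeout(2): n2:prim/v2/[-]
after 7 — deliver 3→2: ·
after 8 — deliver 3→1: ·
after 9 — deliver 3→1: ·
after 10 — deliver 2→0: n0:back/v2/[-]
after 11 — propose(1,'p'): ·
after 12 — deliver 3→1: ·
after 13 — deliver 0→3: ·
after 14 — deliver 2→0: ·
after 15 — deliver 2→1: n1:back/v2/[-]
after 16 — timeout(3): n3:back/v2/[-]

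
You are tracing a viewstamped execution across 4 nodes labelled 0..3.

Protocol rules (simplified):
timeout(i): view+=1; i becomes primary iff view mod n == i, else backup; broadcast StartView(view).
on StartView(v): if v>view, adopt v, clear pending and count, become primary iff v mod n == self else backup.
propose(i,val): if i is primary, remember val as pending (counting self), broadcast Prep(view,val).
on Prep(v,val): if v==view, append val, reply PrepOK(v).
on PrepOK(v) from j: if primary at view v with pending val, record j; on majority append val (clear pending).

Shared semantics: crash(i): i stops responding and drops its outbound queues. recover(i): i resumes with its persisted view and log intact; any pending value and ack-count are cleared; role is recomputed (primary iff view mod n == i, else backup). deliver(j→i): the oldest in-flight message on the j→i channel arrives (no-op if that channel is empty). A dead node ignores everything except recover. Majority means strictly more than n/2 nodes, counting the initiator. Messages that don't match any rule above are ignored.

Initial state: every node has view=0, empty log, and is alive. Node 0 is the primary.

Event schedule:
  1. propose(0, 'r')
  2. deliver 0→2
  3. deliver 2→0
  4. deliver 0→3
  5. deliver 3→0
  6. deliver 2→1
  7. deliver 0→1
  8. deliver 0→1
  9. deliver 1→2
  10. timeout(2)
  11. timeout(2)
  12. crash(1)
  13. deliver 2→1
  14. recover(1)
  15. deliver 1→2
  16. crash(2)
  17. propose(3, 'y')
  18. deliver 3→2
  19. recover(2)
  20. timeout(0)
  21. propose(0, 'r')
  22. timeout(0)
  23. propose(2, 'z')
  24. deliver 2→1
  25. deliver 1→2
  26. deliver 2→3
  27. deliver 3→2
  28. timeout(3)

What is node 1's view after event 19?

1. propose(0,'r'):  nop
2. deliver 0→2:  <2:back v0 r>
3. deliver 2→0:  nop
4. deliver 0→3:  <3:back v0 r>
5. deliver 3→0:  <0:prim v0 r>
6. deliver 2→1:  nop
7. deliver 0→1:  <1:back v0 r>
8. deliver 0→1:  nop
9. deliver 1→2:  nop
10. timeout(2):  <2:back v1 r>
11. timeout(2):  <2:prim v2 r>
12. crash(1):  <1:✗back v0 r>
13. deliver 2→1:  nop
14. recover(1):  <1:back v0 r>
15. deliver 1→2:  nop
16. crash(2):  <2:✗prim v2 r>
17. propose(3,'y'):  nop
18. deliver 3→2:  nop
19. recover(2):  <2:prim v2 r>

0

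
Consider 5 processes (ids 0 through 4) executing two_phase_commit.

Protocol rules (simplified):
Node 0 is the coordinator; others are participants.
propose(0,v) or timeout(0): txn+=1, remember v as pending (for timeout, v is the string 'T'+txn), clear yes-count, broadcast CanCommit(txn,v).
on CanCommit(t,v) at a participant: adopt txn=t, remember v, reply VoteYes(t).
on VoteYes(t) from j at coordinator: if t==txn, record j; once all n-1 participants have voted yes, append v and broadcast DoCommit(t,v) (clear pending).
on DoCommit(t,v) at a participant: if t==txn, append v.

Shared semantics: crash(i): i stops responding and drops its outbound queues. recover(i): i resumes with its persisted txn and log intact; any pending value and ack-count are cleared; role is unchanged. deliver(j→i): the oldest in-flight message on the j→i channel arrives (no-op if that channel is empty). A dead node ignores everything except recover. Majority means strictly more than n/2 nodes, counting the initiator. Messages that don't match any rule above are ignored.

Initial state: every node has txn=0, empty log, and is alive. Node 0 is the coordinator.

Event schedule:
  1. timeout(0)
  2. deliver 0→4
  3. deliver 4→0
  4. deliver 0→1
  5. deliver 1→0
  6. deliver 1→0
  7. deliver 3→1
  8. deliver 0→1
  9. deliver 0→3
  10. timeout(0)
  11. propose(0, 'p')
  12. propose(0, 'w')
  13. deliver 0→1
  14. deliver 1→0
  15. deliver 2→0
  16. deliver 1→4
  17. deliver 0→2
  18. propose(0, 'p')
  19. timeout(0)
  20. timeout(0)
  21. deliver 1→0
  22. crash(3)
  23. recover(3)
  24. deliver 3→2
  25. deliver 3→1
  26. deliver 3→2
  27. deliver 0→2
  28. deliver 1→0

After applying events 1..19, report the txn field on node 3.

e1 timeout(0): 0[coor,t=1,-]
e2 deliver 0→4: 4[part,t=1,-]
e3 deliver 4→0: ·
e4 deliver 0→1: 1[part,t=1,-]
e5 deliver 1→0: ·
e6 deliver 1→0: ·
e7 deliver 3→1: ·
e8 deliver 0→1: ·
e9 deliver 0→3: 3[part,t=1,-]
e10 timeout(0): 0[coor,t=2,-]
e11 propose(0,'p'): 0[coor,t=3,-]
e12 propose(0,'w'): 0[coor,t=4,-]
e13 deliver 0→1: 1[part,t=2,-]
e14 deliver 1→0: ·
e15 deliver 2→0: ·
e16 deliver 1→4: ·
e17 deliver 0→2: 2[part,t=1,-]
e18 propose(0,'p'): 0[coor,t=5,-]
e19 timeout(0): 0[coor,t=6,-]

1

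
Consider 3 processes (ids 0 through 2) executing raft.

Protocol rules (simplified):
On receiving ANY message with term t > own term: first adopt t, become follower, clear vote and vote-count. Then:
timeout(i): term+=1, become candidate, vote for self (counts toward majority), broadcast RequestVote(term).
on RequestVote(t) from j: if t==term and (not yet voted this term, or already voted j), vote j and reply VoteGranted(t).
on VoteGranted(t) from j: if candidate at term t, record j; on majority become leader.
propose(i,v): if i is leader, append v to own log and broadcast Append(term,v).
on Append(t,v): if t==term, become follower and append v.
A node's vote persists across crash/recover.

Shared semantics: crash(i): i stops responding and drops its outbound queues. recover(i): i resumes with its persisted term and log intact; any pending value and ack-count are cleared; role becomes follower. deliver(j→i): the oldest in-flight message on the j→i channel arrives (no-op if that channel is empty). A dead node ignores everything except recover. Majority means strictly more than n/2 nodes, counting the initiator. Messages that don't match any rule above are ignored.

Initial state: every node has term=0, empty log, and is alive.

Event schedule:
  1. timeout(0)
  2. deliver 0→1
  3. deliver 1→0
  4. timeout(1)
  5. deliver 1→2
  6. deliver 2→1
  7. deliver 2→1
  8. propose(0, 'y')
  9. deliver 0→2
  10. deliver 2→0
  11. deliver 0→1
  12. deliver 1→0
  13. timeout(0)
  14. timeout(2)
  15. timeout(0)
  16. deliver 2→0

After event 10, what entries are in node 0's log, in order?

e1 timeout(0): 0[cand,t=1,-]
e2 deliver 0→1: 1[foll,t=1,-]
e3 deliver 1→0: 0[lead,t=1,-]
e4 timeout(1): 1[cand,t=2,-]
e5 deliver 1→2: 2[foll,t=2,-]
e6 deliver 2→1: 1[lead,t=2,-]
e7 deliver 2→1: ·
e8 propose(0,'y'): 0[lead,t=1,y]
e9 deliver 0→2: ·
e10 deliver 2→0: ·

y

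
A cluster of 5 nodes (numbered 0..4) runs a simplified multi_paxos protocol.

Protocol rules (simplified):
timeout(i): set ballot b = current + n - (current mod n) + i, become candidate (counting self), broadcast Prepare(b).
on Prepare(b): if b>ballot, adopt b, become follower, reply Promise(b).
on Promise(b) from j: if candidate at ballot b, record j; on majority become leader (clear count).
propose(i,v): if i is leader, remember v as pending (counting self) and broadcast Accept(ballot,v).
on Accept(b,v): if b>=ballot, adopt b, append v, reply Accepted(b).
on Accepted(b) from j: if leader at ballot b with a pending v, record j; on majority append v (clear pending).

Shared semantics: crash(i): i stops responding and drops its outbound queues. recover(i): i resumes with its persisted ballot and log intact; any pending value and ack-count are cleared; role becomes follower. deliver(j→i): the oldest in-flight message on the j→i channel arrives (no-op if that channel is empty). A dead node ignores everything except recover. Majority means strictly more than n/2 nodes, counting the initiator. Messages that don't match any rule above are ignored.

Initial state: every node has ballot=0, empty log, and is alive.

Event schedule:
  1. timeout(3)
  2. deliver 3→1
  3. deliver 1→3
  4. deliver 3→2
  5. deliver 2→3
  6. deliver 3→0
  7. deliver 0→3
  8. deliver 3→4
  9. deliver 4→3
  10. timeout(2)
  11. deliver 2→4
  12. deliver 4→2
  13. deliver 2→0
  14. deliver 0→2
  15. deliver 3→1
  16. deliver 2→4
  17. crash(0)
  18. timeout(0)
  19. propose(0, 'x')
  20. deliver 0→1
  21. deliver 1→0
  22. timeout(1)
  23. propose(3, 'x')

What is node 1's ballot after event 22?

step 1 timeout(3): 3={cand,b=8,log=-}
step 2 deliver 3→1: 1={foll,b=8,log=-}
step 3 deliver 1→3: —
step 4 deliver 3→2: 2={foll,b=8,log=-}
step 5 deliver 2→3: 3={lead,b=8,log=-}
step 6 deliver 3→0: 0={foll,b=8,log=-}
step 7 deliver 0→3: —
step 8 deliver 3→4: 4={foll,b=8,log=-}
step 9 deliver 4→3: —
step 10 timeout(2): 2={cand,b=12,log=-}
step 11 deliver 2→4: 4={foll,b=12,log=-}
step 12 deliver 4→2: —
step 13 deliver 2→0: 0={foll,b=12,log=-}
step 14 deliver 0→2: 2={lead,b=12,log=-}
step 15 deliver 3→1: —
step 16 deliver 2→4: —
step 17 crash(0): 0={✗foll,b=12,log=-}
step 18 timeout(0): —
step 19 propose(0,'x'): —
step 20 deliver 0→1: —
step 21 deliver 1→0: —
step 22 timeout(1): 1={cand,b=11,log=-}

11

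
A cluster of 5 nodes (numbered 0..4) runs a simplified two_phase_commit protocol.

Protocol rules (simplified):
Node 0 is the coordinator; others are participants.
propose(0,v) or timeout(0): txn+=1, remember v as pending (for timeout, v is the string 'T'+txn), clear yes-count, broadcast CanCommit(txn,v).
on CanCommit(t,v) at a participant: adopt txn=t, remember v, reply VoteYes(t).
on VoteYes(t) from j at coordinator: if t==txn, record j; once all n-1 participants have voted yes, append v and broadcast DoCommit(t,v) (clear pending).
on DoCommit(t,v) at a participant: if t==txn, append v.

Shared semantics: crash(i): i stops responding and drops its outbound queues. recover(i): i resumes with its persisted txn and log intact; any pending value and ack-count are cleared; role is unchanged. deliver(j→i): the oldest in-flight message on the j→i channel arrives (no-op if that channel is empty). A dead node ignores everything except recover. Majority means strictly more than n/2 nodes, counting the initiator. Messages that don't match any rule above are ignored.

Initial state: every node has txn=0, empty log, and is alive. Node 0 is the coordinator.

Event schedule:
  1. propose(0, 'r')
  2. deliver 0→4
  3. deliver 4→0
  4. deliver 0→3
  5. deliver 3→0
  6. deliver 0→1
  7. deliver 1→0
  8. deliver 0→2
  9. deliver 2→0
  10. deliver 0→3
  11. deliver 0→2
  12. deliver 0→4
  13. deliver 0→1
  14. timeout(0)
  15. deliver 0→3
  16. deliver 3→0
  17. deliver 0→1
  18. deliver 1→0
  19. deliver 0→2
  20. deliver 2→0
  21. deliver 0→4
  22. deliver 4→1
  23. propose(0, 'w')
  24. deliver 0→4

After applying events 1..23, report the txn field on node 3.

2

[1] propose(0,'r') → N0(coor t1 [-])
[2] deliver 0→4 → N4(part t1 [-])
[3] deliver 4→0 → ∅
[4] deliver 0→3 → N3(part t1 [-])
[5] deliver 3→0 → ∅
[6] deliver 0→1 → N1(part t1 [-])
[7] deliver 1→0 → ∅
[8] deliver 0→2 → N2(part t1 [-])
[9] deliver 2→0 → N0(coor t1 [r])
[10] deliver 0→3 → N3(part t1 [r])
[11] deliver 0→2 → N2(part t1 [r])
[12] deliver 0→4 → N4(part t1 [r])
[13] deliver 0→1 → N1(part t1 [r])
[14] timeout(0) → N0(coor t2 [r])
[15] deliver 0→3 → N3(part t2 [r])
[16] deliver 3→0 → ∅
[17] deliver 0→1 → N1(part t2 [r])
[18] deliver 1→0 → ∅
[19] deliver 0→2 → N2(part t2 [r])
[20] deliver 2→0 → ∅
[21] deliver 0→4 → N4(part t2 [r])
[22] deliver 4→1 → ∅
[23] propose(0,'w') → N0(coor t3 [r])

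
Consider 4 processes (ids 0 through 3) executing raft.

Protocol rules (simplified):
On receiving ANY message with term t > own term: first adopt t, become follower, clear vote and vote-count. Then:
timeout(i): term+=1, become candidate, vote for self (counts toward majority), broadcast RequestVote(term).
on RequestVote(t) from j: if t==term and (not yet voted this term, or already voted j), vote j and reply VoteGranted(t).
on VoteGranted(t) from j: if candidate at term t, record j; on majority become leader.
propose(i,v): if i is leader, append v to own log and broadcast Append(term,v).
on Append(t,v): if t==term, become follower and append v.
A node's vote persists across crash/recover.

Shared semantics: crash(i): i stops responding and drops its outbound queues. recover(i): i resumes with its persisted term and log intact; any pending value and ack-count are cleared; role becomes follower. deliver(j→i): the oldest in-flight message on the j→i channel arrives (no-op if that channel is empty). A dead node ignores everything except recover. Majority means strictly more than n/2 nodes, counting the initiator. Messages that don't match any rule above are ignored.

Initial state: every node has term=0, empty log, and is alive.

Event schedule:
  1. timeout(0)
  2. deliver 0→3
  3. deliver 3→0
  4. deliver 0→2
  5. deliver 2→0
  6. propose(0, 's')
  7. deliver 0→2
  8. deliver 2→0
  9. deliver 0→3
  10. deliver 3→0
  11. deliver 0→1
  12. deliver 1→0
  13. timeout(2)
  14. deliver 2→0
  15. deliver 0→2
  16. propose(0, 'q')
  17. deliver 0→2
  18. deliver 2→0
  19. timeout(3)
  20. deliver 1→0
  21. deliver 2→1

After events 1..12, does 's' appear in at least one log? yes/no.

yes

step 1 timeout(0): 0={cand,t=1,log=-}
step 2 deliver 0→3: 3={foll,t=1,log=-}
step 3 deliver 3→0: —
step 4 deliver 0→2: 2={foll,t=1,log=-}
step 5 deliver 2→0: 0={lead,t=1,log=-}
step 6 propose(0,'s'): 0={lead,t=1,log=s}
step 7 deliver 0→2: 2={foll,t=1,log=s}
step 8 deliver 2→0: —
step 9 deliver 0→3: 3={foll,t=1,log=s}
step 10 deliver 3→0: —
step 11 deliver 0→1: 1={foll,t=1,log=-}
step 12 deliver 1→0: —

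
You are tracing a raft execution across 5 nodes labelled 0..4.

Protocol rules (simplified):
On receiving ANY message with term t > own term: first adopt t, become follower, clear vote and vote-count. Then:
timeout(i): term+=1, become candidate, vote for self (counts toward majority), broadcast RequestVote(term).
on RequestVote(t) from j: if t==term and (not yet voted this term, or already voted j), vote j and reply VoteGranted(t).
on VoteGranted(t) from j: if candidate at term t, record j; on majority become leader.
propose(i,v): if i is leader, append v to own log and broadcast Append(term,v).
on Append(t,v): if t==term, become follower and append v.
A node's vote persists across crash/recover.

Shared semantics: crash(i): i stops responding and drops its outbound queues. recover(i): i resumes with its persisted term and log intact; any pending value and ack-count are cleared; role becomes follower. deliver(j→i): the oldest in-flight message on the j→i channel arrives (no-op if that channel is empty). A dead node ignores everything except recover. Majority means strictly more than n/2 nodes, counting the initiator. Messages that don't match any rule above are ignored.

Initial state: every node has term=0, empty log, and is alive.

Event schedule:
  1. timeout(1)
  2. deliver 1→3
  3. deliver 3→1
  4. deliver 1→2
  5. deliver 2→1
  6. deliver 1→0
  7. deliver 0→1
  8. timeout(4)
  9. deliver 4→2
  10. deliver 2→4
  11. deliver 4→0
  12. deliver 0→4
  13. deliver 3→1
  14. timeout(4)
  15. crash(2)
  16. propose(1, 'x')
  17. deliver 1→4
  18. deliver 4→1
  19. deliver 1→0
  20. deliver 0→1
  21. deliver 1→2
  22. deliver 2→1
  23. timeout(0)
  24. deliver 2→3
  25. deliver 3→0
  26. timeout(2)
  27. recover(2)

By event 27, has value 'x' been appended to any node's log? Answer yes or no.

1. timeout(1):  <1:cand t1 ->
2. deliver 1→3:  <3:foll t1 ->
3. deliver 3→1:  nop
4. deliver 1→2:  <2:foll t1 ->
5. deliver 2→1:  <1:lead t1 ->
6. deliver 1→0:  <0:foll t1 ->
7. deliver 0→1:  nop
8. timeout(4):  <4:cand t1 ->
9. deliver 4→2:  nop
10. deliver 2→4:  nop
11. deliver 4→0:  nop
12. deliver 0→4:  nop
13. deliver 3→1:  nop
14. timeout(4):  <4:cand t2 ->
15. crash(2):  <2:✗foll t1 ->
16. propose(1,'x'):  <1:lead t1 x>
17. deliver 1→4:  nop
18. deliver 4→1:  nop
19. deliver 1→0:  <0:foll t1 x>
20. deliver 0→1:  nop
21. deliver 1→2:  nop
22. deliver 2→1:  nop
23. timeout(0):  <0:cand t2 x>
24. deliver 2→3:  nop
25. deliver 3→0:  nop
26. timeout(2):  nop
27. recover(2):  <2:foll t1 ->

yes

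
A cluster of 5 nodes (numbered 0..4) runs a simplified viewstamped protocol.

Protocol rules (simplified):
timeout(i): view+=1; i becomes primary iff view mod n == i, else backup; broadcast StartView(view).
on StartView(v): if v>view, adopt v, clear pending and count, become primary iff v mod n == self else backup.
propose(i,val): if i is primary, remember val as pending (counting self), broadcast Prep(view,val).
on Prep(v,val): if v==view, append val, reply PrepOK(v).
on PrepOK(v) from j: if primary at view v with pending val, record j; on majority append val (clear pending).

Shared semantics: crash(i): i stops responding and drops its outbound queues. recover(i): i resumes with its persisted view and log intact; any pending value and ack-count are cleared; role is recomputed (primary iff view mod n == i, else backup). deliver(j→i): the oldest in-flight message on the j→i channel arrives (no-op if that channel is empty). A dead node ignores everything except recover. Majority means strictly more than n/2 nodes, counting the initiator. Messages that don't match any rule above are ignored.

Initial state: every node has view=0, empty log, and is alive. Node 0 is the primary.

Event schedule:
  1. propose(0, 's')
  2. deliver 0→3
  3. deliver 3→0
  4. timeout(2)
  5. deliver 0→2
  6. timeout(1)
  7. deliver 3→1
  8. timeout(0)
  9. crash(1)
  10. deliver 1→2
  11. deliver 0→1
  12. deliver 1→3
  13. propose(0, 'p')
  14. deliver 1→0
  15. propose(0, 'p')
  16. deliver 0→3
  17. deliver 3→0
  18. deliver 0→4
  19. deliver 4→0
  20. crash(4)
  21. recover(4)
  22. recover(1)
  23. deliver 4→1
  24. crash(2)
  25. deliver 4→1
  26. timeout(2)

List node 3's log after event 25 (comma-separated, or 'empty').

[1] propose(0,'s') → ∅
[2] deliver 0→3 → N3(back v0 [s])
[3] deliver 3→0 → ∅
[4] timeout(2) → N2(back v1 [-])
[5] deliver 0→2 → ∅
[6] timeout(1) → N1(prim v1 [-])
[7] deliver 3→1 → ∅
[8] timeout(0) → N0(back v1 [-])
[9] crash(1) → N1(✗prim v1 [-])
[10] deliver 1→2 → ∅
[11] deliver 0→1 → ∅
[12] deliver 1→3 → ∅
[13] propose(0,'p') → ∅
[14] deliver 1→0 → ∅
[15] propose(0,'p') → ∅
[16] deliver 0→3 → N3(back v1 [s])
[17] deliver 3→0 → ∅
[18] deliver 0→4 → N4(back v0 [s])
[19] deliver 4→0 → ∅
[20] crash(4) → N4(✗back v0 [s])
[21] recover(4) → N4(back v0 [s])
[22] recover(1) → N1(prim v1 [-])
[23] deliver 4→1 → ∅
[24] crash(2) → N2(✗back v1 [-])
[25] deliver 4→1 → ∅

s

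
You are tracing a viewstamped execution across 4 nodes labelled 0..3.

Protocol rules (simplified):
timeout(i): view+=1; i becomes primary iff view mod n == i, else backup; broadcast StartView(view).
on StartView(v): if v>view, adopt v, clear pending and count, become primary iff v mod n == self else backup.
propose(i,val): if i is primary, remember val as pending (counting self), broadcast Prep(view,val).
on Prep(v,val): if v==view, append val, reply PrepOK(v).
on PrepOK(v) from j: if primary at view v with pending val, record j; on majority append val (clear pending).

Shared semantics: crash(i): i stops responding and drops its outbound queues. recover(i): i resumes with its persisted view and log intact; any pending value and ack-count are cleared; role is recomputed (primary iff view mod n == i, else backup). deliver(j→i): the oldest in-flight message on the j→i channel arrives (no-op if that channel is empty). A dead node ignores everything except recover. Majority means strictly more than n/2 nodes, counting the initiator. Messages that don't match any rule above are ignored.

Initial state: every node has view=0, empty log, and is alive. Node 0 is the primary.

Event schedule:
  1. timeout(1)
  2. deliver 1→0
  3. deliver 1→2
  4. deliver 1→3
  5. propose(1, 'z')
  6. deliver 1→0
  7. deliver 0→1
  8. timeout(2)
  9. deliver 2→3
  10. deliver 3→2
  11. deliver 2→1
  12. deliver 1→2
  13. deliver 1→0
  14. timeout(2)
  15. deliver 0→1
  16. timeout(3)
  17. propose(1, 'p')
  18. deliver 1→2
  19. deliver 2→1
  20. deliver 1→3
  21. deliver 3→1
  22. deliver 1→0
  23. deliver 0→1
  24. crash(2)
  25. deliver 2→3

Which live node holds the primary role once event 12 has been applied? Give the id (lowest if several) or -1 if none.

2

1. timeout(1):  <1:prim v1 ->
2. deliver 1→0:  <0:back v1 ->
3. deliver 1→2:  <2:back v1 ->
4. deliver 1→3:  <3:back v1 ->
5. propose(1,'z'):  nop
6. deliver 1→0:  <0:back v1 z>
7. deliver 0→1:  nop
8. timeout(2):  <2:prim v2 ->
9. deliver 2→3:  <3:back v2 ->
10. deliver 3→2:  nop
11. deliver 2→1:  <1:back v2 ->
12. deliver 1→2:  nop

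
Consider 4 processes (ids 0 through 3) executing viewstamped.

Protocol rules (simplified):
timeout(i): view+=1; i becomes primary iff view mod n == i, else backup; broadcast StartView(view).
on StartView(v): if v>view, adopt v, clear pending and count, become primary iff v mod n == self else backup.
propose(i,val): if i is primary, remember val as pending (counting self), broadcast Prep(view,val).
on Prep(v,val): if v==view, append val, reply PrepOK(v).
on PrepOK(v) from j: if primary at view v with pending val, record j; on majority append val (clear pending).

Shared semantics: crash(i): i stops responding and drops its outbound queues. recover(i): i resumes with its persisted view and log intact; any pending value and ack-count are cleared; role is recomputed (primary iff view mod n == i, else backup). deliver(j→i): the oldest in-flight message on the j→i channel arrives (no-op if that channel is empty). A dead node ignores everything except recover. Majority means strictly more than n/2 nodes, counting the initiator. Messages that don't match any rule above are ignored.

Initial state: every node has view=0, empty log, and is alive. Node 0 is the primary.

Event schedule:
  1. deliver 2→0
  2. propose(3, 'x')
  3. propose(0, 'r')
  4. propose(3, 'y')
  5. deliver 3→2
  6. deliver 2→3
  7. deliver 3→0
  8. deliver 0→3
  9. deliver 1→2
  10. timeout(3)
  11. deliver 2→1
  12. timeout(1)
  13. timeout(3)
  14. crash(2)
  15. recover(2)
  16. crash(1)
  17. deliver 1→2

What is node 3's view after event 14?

2

e1 deliver 2→0: ·
e2 propose(3,'x'): ·
e3 propose(0,'r'): ·
e4 propose(3,'y'): ·
e5 deliver 3→2: ·
e6 deliver 2→3: ·
e7 deliver 3→0: ·
e8 deliver 0→3: 3[back,v=0,r]
e9 deliver 1→2: ·
e10 timeout(3): 3[back,v=1,r]
e11 deliver 2→1: ·
e12 timeout(1): 1[prim,v=1,-]
e13 timeout(3): 3[back,v=2,r]
e14 crash(2): 2[✗back,v=0,-]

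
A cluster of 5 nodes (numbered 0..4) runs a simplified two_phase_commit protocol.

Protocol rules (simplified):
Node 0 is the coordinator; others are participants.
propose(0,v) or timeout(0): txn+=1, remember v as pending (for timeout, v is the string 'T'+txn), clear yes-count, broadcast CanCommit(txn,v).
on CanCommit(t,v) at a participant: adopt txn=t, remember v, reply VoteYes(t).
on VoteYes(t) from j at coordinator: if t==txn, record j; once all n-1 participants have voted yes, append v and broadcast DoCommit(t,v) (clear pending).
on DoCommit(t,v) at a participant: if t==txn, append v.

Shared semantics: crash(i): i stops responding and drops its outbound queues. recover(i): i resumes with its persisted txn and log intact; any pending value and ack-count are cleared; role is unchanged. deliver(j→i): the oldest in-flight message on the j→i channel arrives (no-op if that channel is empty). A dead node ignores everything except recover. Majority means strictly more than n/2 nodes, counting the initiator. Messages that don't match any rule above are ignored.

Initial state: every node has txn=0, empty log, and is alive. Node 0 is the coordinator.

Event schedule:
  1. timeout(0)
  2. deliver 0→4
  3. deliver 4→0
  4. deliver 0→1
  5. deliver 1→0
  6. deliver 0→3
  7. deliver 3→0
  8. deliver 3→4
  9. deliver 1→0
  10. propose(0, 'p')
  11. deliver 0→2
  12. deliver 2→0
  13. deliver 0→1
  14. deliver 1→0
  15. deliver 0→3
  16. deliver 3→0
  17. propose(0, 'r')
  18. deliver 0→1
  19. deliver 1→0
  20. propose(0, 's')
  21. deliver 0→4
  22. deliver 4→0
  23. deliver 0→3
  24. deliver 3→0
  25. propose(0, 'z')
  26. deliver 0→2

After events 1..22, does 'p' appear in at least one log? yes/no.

[1] timeout(0) → N0(coor t1 [-])
[2] deliver 0→4 → N4(part t1 [-])
[3] deliver 4→0 → ∅
[4] deliver 0→1 → N1(part t1 [-])
[5] deliver 1→0 → ∅
[6] deliver 0→3 → N3(part t1 [-])
[7] deliver 3→0 → ∅
[8] deliver 3→4 → ∅
[9] deliver 1→0 → ∅
[10] propose(0,'p') → N0(coor t2 [-])
[11] deliver 0→2 → N2(part t1 [-])
[12] deliver 2→0 → ∅
[13] deliver 0→1 → N1(part t2 [-])
[14] deliver 1→0 → ∅
[15] deliver 0→3 → N3(part t2 [-])
[16] deliver 3→0 → ∅
[17] propose(0,'r') → N0(coor t3 [-])
[18] deliver 0→1 → N1(part t3 [-])
[19] deliver 1→0 → ∅
[20] propose(0,'s') → N0(coor t4 [-])
[21] deliver 0→4 → N4(part t2 [-])
[22] deliver 4→0 → ∅

no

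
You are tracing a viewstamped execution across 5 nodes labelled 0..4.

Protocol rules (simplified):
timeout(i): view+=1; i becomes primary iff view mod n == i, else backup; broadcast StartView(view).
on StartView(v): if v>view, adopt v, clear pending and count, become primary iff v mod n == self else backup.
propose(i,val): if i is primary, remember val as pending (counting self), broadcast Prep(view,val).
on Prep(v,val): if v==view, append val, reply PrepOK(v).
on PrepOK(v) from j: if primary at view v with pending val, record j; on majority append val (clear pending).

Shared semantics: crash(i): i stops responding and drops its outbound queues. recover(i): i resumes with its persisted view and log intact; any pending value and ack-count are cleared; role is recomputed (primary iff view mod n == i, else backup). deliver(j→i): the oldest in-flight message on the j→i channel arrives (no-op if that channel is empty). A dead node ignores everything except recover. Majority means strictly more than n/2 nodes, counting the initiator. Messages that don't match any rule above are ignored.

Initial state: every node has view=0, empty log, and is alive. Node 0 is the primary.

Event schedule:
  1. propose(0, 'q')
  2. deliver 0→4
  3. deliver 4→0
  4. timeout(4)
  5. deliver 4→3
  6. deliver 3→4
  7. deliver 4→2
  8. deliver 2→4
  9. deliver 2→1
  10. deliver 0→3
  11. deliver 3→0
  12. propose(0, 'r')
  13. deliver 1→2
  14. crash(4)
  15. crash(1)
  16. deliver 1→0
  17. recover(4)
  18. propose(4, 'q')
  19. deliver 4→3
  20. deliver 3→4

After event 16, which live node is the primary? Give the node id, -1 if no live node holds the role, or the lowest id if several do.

step 1 propose(0,'q'): —
step 2 deliver 0→4: 4={back,v=0,log=q}
step 3 deliver 4→0: —
step 4 timeout(4): 4={back,v=1,log=q}
step 5 deliver 4→3: 3={back,v=1,log=-}
step 6 deliver 3→4: —
step 7 deliver 4→2: 2={back,v=1,log=-}
step 8 deliver 2→4: —
step 9 deliver 2→1: —
step 10 deliver 0→3: —
step 11 deliver 3→0: —
step 12 propose(0,'r'): —
step 13 deliver 1→2: —
step 14 crash(4): 4={✗back,v=1,log=q}
step 15 crash(1): 1={✗back,v=0,log=-}
step 16 deliver 1→0: —

0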